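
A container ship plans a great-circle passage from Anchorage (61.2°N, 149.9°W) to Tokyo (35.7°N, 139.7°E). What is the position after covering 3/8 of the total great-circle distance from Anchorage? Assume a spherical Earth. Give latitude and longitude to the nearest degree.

From cos δ = sin φ₁ sin φ₂ + cos φ₁ cos φ₂ cos Δλ, the central angle is δ ≈ 0.873 rad (50.0°).
Interpolate at f = 3/8 with slerp weights a = sin((1−f)δ)/sin δ ≈ 0.677, b = sin(fδ)/sin δ ≈ 0.420.
p = a·p₁ + b·p₂ ≈ (-0.542, 0.057, 0.838); φ = arcsin(p_z) ≈ 56.97°, λ = atan2(p_y, p_x) ≈ 174.02°.

≈ (57°N, 174°E)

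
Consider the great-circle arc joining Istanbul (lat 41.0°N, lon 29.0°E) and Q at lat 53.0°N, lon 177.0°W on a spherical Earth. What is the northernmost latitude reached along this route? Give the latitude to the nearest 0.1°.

≈ 78.4°N

The great circle lies in the plane with unit normal n̂ = (p₁ × p₂)/|p₁ × p₂|.
Here n̂_z ≈ +0.200; the vertex latitude is φ_max = arccos|n̂_z| ≈ 78.4°.
Check via Clairaut: cos φ_max = |cos φ₁| · sin C = cos(41.0°)·sin(15.4°) ≈ 0.200, again giving ≈ 78.4°.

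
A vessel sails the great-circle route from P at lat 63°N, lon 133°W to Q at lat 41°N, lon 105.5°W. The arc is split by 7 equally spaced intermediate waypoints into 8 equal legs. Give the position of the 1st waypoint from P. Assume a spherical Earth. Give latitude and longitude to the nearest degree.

Write both endpoints as unit vectors p₁, p₂ with components (cos φ cos λ, cos φ sin λ, sin φ).
The central angle between the endpoints is δ = arccos(p₁·p₂) ≈ 0.477 rad (27.3°).
Interpolate at f = 1/8 with slerp weights a = sin((1−f)δ)/sin δ ≈ 0.883, b = sin(fδ)/sin δ ≈ 0.130.
p = a·p₁ + b·p₂ ≈ (-0.300, -0.388, 0.872); φ = arcsin(p_z) ≈ 60.67°, λ = atan2(p_y, p_x) ≈ -127.70°.

≈ lat 61°N, lon 128°W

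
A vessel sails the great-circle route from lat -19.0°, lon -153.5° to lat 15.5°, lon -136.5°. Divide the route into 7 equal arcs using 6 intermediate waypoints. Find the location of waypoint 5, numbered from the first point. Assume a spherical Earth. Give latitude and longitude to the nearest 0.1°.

The haversine formula gives a central angle δ ≈ 0.669 rad (38.3°) between the endpoints.
Interpolate at f = 5/7 with slerp weights a = sin((1−f)δ)/sin δ ≈ 0.306, b = sin(fδ)/sin δ ≈ 0.742.
p = a·p₁ + b·p₂ ≈ (-0.778, -0.621, 0.098); φ = arcsin(p_z) ≈ 5.65°, λ = atan2(p_y, p_x) ≈ -141.38°.

≈ lat 5.6°, lon -141.4°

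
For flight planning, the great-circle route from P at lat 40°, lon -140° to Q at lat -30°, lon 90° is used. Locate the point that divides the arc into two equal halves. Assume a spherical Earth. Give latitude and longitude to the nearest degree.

≈ lat 12°, lon 148°

Convert each endpoint to a unit vector on the sphere (x = cos φ cos λ, y = cos φ sin λ, z = sin φ).
The central angle between the endpoints is δ = arccos(p₁·p₂) ≈ 2.416 rad (138.4°).
Interpolate at f = 1/2 with slerp weights a = sin((1−f)δ)/sin δ ≈ 1.408, b = sin(fδ)/sin δ ≈ 1.408.
p = a·p₁ + b·p₂ ≈ (-0.826, 0.526, 0.201); φ = arcsin(p_z) ≈ 11.60°, λ = atan2(p_y, p_x) ≈ 147.52°.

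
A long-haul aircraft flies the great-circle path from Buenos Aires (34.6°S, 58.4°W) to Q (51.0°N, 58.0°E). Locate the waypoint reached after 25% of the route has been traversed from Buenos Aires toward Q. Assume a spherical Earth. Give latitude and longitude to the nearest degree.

≈ (11°S, 33°W)

Write both endpoints as unit vectors p₁, p₂ with components (cos φ cos λ, cos φ sin λ, sin φ).
The central angle between the endpoints is δ = arccos(p₁·p₂) ≈ 2.307 rad (132.2°).
Interpolate at f = 0.25 with slerp weights a = sin((1−f)δ)/sin δ ≈ 1.333, b = sin(fδ)/sin δ ≈ 0.736.
p = a·p₁ + b·p₂ ≈ (0.820, -0.541, -0.185); φ = arcsin(p_z) ≈ -10.64°, λ = atan2(p_y, p_x) ≈ -33.43°.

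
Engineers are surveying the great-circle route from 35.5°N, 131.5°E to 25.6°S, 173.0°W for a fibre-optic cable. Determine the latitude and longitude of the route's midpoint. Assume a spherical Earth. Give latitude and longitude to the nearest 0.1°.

Write both endpoints as unit vectors p₁, p₂ with components (cos φ cos λ, cos φ sin λ, sin φ).
The central angle between the endpoints is δ = arccos(p₁·p₂) ≈ 1.405 rad (80.5°).
Interpolate at f = 1/2 with slerp weights a = sin((1−f)δ)/sin δ ≈ 0.655, b = sin(fδ)/sin δ ≈ 0.655.
p = a·p₁ + b·p₂ ≈ (-0.940, 0.327, 0.097); φ = arcsin(p_z) ≈ 5.59°, λ = atan2(p_y, p_x) ≈ 160.79°.

≈ 5.6°N, 160.8°E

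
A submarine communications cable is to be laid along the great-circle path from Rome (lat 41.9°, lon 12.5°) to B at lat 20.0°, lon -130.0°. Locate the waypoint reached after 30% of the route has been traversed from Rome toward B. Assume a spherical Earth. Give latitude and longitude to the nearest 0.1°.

The haversine formula gives a central angle δ ≈ 1.903 rad (109.1°) between the endpoints.
Interpolate at f = 0.30 with slerp weights a = sin((1−f)δ)/sin δ ≈ 1.028, b = sin(fδ)/sin δ ≈ 0.572.
p = a·p₁ + b·p₂ ≈ (0.402, -0.246, 0.882); φ = arcsin(p_z) ≈ 61.90°, λ = atan2(p_y, p_x) ≈ -31.49°.

≈ lat 61.9°, lon -31.5°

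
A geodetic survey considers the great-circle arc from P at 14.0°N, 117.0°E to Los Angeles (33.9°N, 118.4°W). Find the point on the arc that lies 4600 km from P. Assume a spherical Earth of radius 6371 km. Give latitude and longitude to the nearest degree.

≈ 39°N, 155°E

Convert each endpoint to a unit vector on the sphere (x = cos φ cos λ, y = cos φ sin λ, z = sin φ).
The central angle between the endpoints is δ = arccos(p₁·p₂) ≈ 1.899 rad (108.8°). The total great-circle distance is δ·R ≈ 1.899 × 6371 ≈ 12099 km, so the target fraction is f = 4600/12099 ≈ 0.380.
Interpolate at f ≈ 0.380 with slerp weights a = sin((1−f)δ)/sin δ ≈ 0.976, b = sin(fδ)/sin δ ≈ 0.698.
p = a·p₁ + b·p₂ ≈ (-0.705, 0.334, 0.625); φ = arcsin(p_z) ≈ 38.71°, λ = atan2(p_y, p_x) ≈ 154.68°.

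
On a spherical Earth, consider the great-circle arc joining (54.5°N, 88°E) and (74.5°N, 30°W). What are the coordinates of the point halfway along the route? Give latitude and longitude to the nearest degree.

≈ (74°N, 61°E)

Convert each endpoint to a unit vector on the sphere (x = cos φ cos λ, y = cos φ sin λ, z = sin φ).
The central angle between the endpoints is δ = arccos(p₁·p₂) ≈ 0.779 rad (44.6°).
Interpolate at f = 1/2 with slerp weights a = sin((1−f)δ)/sin δ ≈ 0.540, b = sin(fδ)/sin δ ≈ 0.540.
p = a·p₁ + b·p₂ ≈ (0.136, 0.241, 0.961); φ = arcsin(p_z) ≈ 73.91°, λ = atan2(p_y, p_x) ≈ 60.60°.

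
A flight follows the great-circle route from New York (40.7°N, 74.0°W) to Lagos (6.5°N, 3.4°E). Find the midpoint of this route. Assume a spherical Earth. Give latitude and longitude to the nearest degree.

Convert each endpoint to a unit vector on the sphere (x = cos φ cos λ, y = cos φ sin λ, z = sin φ).
The central angle between the endpoints is δ = arccos(p₁·p₂) ≈ 1.330 rad (76.2°).
Interpolate at f = 1/2 with slerp weights a = sin((1−f)δ)/sin δ ≈ 0.635, b = sin(fδ)/sin δ ≈ 0.635.
p = a·p₁ + b·p₂ ≈ (0.763, -0.426, 0.486); φ = arcsin(p_z) ≈ 29.10°, λ = atan2(p_y, p_x) ≈ -29.15°.

≈ 29°N, 29°W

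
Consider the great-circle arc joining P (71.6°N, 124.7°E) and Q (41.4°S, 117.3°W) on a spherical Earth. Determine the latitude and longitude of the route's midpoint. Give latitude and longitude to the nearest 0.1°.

Write both endpoints as unit vectors p₁, p₂ with components (cos φ cos λ, cos φ sin λ, sin φ).
The central angle between the endpoints is δ = arccos(p₁·p₂) ≈ 2.402 rad (137.6°).
Interpolate at f = 1/2 with slerp weights a = sin((1−f)δ)/sin δ ≈ 1.383, b = sin(fδ)/sin δ ≈ 1.383.
p = a·p₁ + b·p₂ ≈ (-0.724, -0.563, 0.398); φ = arcsin(p_z) ≈ 23.44°, λ = atan2(p_y, p_x) ≈ -142.15°.

≈ (23.4°N, 142.1°W)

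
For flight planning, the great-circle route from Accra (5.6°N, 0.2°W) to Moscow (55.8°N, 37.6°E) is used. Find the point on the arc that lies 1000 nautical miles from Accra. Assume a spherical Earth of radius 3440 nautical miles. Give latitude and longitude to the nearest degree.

≈ 21°N, 7°E

Convert each endpoint to a unit vector on the sphere (x = cos φ cos λ, y = cos φ sin λ, z = sin φ).
The central angle between the endpoints is δ = arccos(p₁·p₂) ≈ 1.021 rad (58.5°). The total great-circle distance is δ·R ≈ 1.021 × 3440 ≈ 3511 nmi, so the target fraction is f = 1000/3511 ≈ 0.285.
Interpolate at f ≈ 0.285 with slerp weights a = sin((1−f)δ)/sin δ ≈ 0.782, b = sin(fδ)/sin δ ≈ 0.336.
p = a·p₁ + b·p₂ ≈ (0.928, 0.113, 0.354); φ = arcsin(p_z) ≈ 20.76°, λ = atan2(p_y, p_x) ≈ 6.92°.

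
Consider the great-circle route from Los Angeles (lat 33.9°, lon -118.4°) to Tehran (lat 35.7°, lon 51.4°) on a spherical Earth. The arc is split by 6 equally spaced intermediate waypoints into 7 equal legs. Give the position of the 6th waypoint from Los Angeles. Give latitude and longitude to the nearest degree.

Convert each endpoint to a unit vector on the sphere (x = cos φ cos λ, y = cos φ sin λ, z = sin φ).
The central angle between the endpoints is δ = arccos(p₁·p₂) ≈ 1.916 rad (109.8°).
Interpolate at f = 6/7 with slerp weights a = sin((1−f)δ)/sin δ ≈ 0.287, b = sin(fδ)/sin δ ≈ 1.060.
p = a·p₁ + b·p₂ ≈ (0.424, 0.463, 0.779); φ = arcsin(p_z) ≈ 51.13°, λ = atan2(p_y, p_x) ≈ 47.54°.

≈ lat 51°, lon 48°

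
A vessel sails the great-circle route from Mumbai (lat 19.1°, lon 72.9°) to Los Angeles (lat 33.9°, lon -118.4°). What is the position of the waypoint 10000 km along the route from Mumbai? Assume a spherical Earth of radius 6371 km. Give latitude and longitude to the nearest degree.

≈ lat 68°, lon -139°

Convert each endpoint to a unit vector on the sphere (x = cos φ cos λ, y = cos φ sin λ, z = sin φ).
The central angle between the endpoints is δ = arccos(p₁·p₂) ≈ 2.198 rad (125.9°). The total great-circle distance is δ·R ≈ 2.198 × 6371 ≈ 14001 km, so the target fraction is f = 10000/14001 ≈ 0.714.
Interpolate at f ≈ 0.714 with slerp weights a = sin((1−f)δ)/sin δ ≈ 0.726, b = sin(fδ)/sin δ ≈ 1.235.
p = a·p₁ + b·p₂ ≈ (-0.286, -0.246, 0.926); φ = arcsin(p_z) ≈ 67.83°, λ = atan2(p_y, p_x) ≈ -139.26°.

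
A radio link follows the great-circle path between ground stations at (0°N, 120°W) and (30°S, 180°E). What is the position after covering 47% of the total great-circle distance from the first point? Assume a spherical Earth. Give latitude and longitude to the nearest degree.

≈ (16°S, 146°W)

Write both endpoints as unit vectors p₁, p₂ with components (cos φ cos λ, cos φ sin λ, sin φ).
The central angle between the endpoints is δ = arccos(p₁·p₂) ≈ 1.123 rad (64.3°).
Interpolate at f = 0.47 with slerp weights a = sin((1−f)δ)/sin δ ≈ 0.622, b = sin(fδ)/sin δ ≈ 0.559.
p = a·p₁ + b·p₂ ≈ (-0.795, -0.539, -0.279); φ = arcsin(p_z) ≈ -16.22°, λ = atan2(p_y, p_x) ≈ -145.88°.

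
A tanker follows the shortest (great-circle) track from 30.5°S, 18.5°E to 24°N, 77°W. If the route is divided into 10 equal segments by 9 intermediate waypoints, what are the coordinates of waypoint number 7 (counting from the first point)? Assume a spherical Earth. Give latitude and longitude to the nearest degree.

Write both endpoints as unit vectors p₁, p₂ with components (cos φ cos λ, cos φ sin λ, sin φ).
The central angle between the endpoints is δ = arccos(p₁·p₂) ≈ 1.857 rad (106.4°).
Interpolate at f = 7/10 with slerp weights a = sin((1−f)δ)/sin δ ≈ 0.551, b = sin(fδ)/sin δ ≈ 1.004.
p = a·p₁ + b·p₂ ≈ (0.657, -0.743, 0.129); φ = arcsin(p_z) ≈ 7.40°, λ = atan2(p_y, p_x) ≈ -48.54°.

≈ 7°N, 49°W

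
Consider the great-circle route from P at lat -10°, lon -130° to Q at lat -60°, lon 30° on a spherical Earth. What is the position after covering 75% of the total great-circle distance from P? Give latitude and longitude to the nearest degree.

≈ lat -80°, lon -34°

Write both endpoints as unit vectors p₁, p₂ with components (cos φ cos λ, cos φ sin λ, sin φ).
The central angle between the endpoints is δ = arccos(p₁·p₂) ≈ 1.888 rad (108.2°).
Interpolate at f = 0.75 with slerp weights a = sin((1−f)δ)/sin δ ≈ 0.479, b = sin(fδ)/sin δ ≈ 1.040.
p = a·p₁ + b·p₂ ≈ (0.147, -0.101, -0.984); φ = arcsin(p_z) ≈ -79.71°, λ = atan2(p_y, p_x) ≈ -34.46°.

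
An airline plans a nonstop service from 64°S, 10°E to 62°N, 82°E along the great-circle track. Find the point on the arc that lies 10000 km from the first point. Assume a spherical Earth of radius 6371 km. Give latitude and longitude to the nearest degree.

≈ 19°N, 54°E

Write both endpoints as unit vectors p₁, p₂ with components (cos φ cos λ, cos φ sin λ, sin φ).
The central angle between the endpoints is δ = arccos(p₁·p₂) ≈ 2.389 rad (136.9°). The total great-circle distance is δ·R ≈ 2.389 × 6371 ≈ 15221 km, so the target fraction is f = 10000/15221 ≈ 0.657.
Interpolate at f ≈ 0.657 with slerp weights a = sin((1−f)δ)/sin δ ≈ 1.069, b = sin(fδ)/sin δ ≈ 1.463.
p = a·p₁ + b·p₂ ≈ (0.557, 0.762, 0.331); φ = arcsin(p_z) ≈ 19.32°, λ = atan2(p_y, p_x) ≈ 53.81°.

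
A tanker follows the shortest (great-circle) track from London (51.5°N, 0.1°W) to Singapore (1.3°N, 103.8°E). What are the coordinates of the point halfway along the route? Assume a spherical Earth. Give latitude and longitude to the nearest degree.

From cos δ = sin φ₁ sin φ₂ + cos φ₁ cos φ₂ cos Δλ, the central angle is δ ≈ 1.703 rad (97.6°).
Interpolate at f = 1/2 with slerp weights a = sin((1−f)δ)/sin δ ≈ 0.759, b = sin(fδ)/sin δ ≈ 0.759.
p = a·p₁ + b·p₂ ≈ (0.291, 0.736, 0.611); φ = arcsin(p_z) ≈ 37.67°, λ = atan2(p_y, p_x) ≈ 68.40°.

≈ 38°N, 68°E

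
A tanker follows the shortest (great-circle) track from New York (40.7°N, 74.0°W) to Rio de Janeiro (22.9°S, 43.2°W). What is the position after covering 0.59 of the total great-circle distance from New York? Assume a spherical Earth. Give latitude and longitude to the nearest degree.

Write both endpoints as unit vectors p₁, p₂ with components (cos φ cos λ, cos φ sin λ, sin φ).
The central angle between the endpoints is δ = arccos(p₁·p₂) ≈ 1.217 rad (69.7°).
Interpolate at f = 0.59 with slerp weights a = sin((1−f)δ)/sin δ ≈ 0.510, b = sin(fδ)/sin δ ≈ 0.701.
p = a·p₁ + b·p₂ ≈ (0.578, -0.814, 0.060); φ = arcsin(p_z) ≈ 3.43°, λ = atan2(p_y, p_x) ≈ -54.64°.

≈ 3°N, 55°W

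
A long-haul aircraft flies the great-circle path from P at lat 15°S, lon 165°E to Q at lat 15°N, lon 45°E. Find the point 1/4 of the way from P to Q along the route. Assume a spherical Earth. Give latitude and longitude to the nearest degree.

Write both endpoints as unit vectors p₁, p₂ with components (cos φ cos λ, cos φ sin λ, sin φ).
The central angle between the endpoints is δ = arccos(p₁·p₂) ≈ 2.134 rad (122.2°).
Interpolate at f = 1/4 with slerp weights a = sin((1−f)δ)/sin δ ≈ 1.182, b = sin(fδ)/sin δ ≈ 0.601.
p = a·p₁ + b·p₂ ≈ (-0.692, 0.706, -0.150); φ = arcsin(p_z) ≈ -8.64°, λ = atan2(p_y, p_x) ≈ 134.43°.

≈ lat 9°S, lon 134°E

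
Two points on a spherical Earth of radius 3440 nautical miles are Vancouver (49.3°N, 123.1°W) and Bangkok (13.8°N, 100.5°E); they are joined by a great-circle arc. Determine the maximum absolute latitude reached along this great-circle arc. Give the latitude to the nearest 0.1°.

The great circle lies in the plane with unit normal n̂ = (p₁ × p₂)/|p₁ × p₂|.
Here n̂_z ≈ -0.455; the vertex latitude is φ_max = arccos|n̂_z| ≈ 63.0°.

≈ 63.0°N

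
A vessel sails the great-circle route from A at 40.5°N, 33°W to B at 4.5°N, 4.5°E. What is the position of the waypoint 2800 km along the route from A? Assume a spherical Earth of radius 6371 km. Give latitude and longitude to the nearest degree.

≈ 23°N, 11°W

The haversine formula gives a central angle δ ≈ 0.860 rad (49.3°) between the endpoints. The total great-circle distance is δ·R ≈ 0.860 × 6371 ≈ 5480 km, so the target fraction is f = 2800/5480 ≈ 0.511.
Interpolate at f ≈ 0.511 with slerp weights a = sin((1−f)δ)/sin δ ≈ 0.539, b = sin(fδ)/sin δ ≈ 0.561.
p = a·p₁ + b·p₂ ≈ (0.902, -0.179, 0.394); φ = arcsin(p_z) ≈ 23.20°, λ = atan2(p_y, p_x) ≈ -11.24°.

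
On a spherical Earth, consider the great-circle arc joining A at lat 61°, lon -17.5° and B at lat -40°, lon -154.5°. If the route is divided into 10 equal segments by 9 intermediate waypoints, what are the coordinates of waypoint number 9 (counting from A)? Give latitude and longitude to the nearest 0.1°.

≈ lat -27.8°, lon -144.6°

Convert each endpoint to a unit vector on the sphere (x = cos φ cos λ, y = cos φ sin λ, z = sin φ).
The central angle between the endpoints is δ = arccos(p₁·p₂) ≈ 2.557 rad (146.5°).
Interpolate at f = 9/10 with slerp weights a = sin((1−f)δ)/sin δ ≈ 0.458, b = sin(fδ)/sin δ ≈ 1.349.
p = a·p₁ + b·p₂ ≈ (-0.721, -0.512, -0.467); φ = arcsin(p_z) ≈ -27.82°, λ = atan2(p_y, p_x) ≈ -144.64°.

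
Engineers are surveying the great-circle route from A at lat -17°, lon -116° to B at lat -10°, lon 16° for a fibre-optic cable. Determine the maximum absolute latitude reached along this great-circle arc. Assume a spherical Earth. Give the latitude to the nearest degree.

≈ -31°

The great circle lies in the plane with unit normal n̂ = (p₁ × p₂)/|p₁ × p₂|.
Here n̂_z ≈ +0.859; the vertex latitude is φ_max = arccos|n̂_z| ≈ 30.8°.
Check via Clairaut: cos φ_max = |cos φ₁| · sin C = cos(17.0°)·sin(116.1°) ≈ 0.859, again giving ≈ 30.8°.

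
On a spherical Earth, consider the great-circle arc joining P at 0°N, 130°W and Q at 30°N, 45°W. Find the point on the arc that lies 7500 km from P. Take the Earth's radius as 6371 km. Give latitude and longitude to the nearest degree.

From cos δ = sin φ₁ sin φ₂ + cos φ₁ cos φ₂ cos Δλ, the central angle is δ ≈ 1.495 rad (85.7°). The total great-circle distance is δ·R ≈ 1.495 × 6371 ≈ 9526 km, so the target fraction is f = 7500/9526 ≈ 0.787.
Interpolate at f ≈ 0.787 with slerp weights a = sin((1−f)δ)/sin δ ≈ 0.314, b = sin(fδ)/sin δ ≈ 0.926.
p = a·p₁ + b·p₂ ≈ (0.366, -0.807, 0.463); φ = arcsin(p_z) ≈ 27.59°, λ = atan2(p_y, p_x) ≈ -65.64°.

≈ 28°N, 66°W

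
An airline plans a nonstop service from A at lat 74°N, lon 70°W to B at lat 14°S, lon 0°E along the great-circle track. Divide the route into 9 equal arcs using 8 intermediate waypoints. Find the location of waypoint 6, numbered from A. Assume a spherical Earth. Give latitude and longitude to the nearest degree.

Write both endpoints as unit vectors p₁, p₂ with components (cos φ cos λ, cos φ sin λ, sin φ).
The central angle between the endpoints is δ = arccos(p₁·p₂) ≈ 1.712 rad (98.1°).
Interpolate at f = 6/9 with slerp weights a = sin((1−f)δ)/sin δ ≈ 0.546, b = sin(fδ)/sin δ ≈ 0.918.
p = a·p₁ + b·p₂ ≈ (0.943, -0.141, 0.302); φ = arcsin(p_z) ≈ 17.60°, λ = atan2(p_y, p_x) ≈ -8.53°.

≈ lat 18°N, lon 9°W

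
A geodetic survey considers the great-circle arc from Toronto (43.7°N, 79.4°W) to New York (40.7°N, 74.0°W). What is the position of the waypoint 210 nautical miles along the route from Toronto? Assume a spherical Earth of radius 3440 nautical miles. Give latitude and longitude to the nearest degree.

≈ (42°N, 76°W)

Convert each endpoint to a unit vector on the sphere (x = cos φ cos λ, y = cos φ sin λ, z = sin φ).
The central angle between the endpoints is δ = arccos(p₁·p₂) ≈ 0.087 rad (5.0°). The total great-circle distance is δ·R ≈ 0.087 × 3440 ≈ 300 nmi, so the target fraction is f = 210/300 ≈ 0.700.
Interpolate at f ≈ 0.700 with slerp weights a = sin((1−f)δ)/sin δ ≈ 0.301, b = sin(fδ)/sin δ ≈ 0.700.
p = a·p₁ + b·p₂ ≈ (0.186, -0.724, 0.664); φ = arcsin(p_z) ≈ 41.63°, λ = atan2(p_y, p_x) ≈ -75.57°.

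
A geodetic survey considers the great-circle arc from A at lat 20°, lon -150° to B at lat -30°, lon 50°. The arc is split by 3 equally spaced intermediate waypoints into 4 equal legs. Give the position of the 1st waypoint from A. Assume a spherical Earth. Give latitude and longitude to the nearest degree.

From cos δ = sin φ₁ sin φ₂ + cos φ₁ cos φ₂ cos Δλ, the central angle is δ ≈ 2.781 rad (159.3°).
Interpolate at f = 1/4 with slerp weights a = sin((1−f)δ)/sin δ ≈ 2.467, b = sin(fδ)/sin δ ≈ 1.816.
p = a·p₁ + b·p₂ ≈ (-0.997, 0.046, -0.064); φ = arcsin(p_z) ≈ -3.68°, λ = atan2(p_y, p_x) ≈ 177.38°.

≈ lat -4°, lon 177°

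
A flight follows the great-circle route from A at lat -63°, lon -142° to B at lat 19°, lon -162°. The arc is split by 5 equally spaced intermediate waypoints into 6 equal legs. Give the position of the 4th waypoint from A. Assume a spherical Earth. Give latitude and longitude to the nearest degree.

≈ lat -9°, lon -158°

From cos δ = sin φ₁ sin φ₂ + cos φ₁ cos φ₂ cos Δλ, the central angle is δ ≈ 1.457 rad (83.5°).
Interpolate at f = 4/6 with slerp weights a = sin((1−f)δ)/sin δ ≈ 0.470, b = sin(fδ)/sin δ ≈ 0.831.
p = a·p₁ + b·p₂ ≈ (-0.915, -0.374, -0.148); φ = arcsin(p_z) ≈ -8.52°, λ = atan2(p_y, p_x) ≈ -157.77°.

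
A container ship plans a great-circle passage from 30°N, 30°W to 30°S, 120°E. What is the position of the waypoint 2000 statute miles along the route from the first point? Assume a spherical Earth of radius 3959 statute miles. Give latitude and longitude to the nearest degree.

The haversine formula gives a central angle δ ≈ 2.689 rad (154.1°) between the endpoints. The total great-circle distance is δ·R ≈ 2.689 × 3959 ≈ 10648 mi, so the target fraction is f = 2000/10648 ≈ 0.188.
Interpolate at f ≈ 0.188 with slerp weights a = sin((1−f)δ)/sin δ ≈ 1.872, b = sin(fδ)/sin δ ≈ 1.108.
p = a·p₁ + b·p₂ ≈ (0.924, 0.020, 0.382); φ = arcsin(p_z) ≈ 22.45°, λ = atan2(p_y, p_x) ≈ 1.27°.

≈ 22°N, 1°E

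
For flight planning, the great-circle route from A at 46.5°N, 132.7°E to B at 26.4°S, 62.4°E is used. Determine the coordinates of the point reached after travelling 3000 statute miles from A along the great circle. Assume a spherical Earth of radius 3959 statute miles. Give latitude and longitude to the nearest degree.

Convert each endpoint to a unit vector on the sphere (x = cos φ cos λ, y = cos φ sin λ, z = sin φ).
The central angle between the endpoints is δ = arccos(p₁·p₂) ≈ 1.686 rad (96.6°). The total great-circle distance is δ·R ≈ 1.686 × 3959 ≈ 6674 mi, so the target fraction is f = 3000/6674 ≈ 0.450.
Interpolate at f ≈ 0.450 with slerp weights a = sin((1−f)δ)/sin δ ≈ 0.806, b = sin(fδ)/sin δ ≈ 0.692.
p = a·p₁ + b·p₂ ≈ (-0.089, 0.957, 0.277); φ = arcsin(p_z) ≈ 16.07°, λ = atan2(p_y, p_x) ≈ 95.31°.

≈ 16°N, 95°E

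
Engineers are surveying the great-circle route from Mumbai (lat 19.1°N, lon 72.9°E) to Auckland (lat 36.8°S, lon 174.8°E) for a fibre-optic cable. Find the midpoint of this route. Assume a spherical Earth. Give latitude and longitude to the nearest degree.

Write both endpoints as unit vectors p₁, p₂ with components (cos φ cos λ, cos φ sin λ, sin φ).
The central angle between the endpoints is δ = arccos(p₁·p₂) ≈ 1.931 rad (110.6°).
Interpolate at f = 1/2 with slerp weights a = sin((1−f)δ)/sin δ ≈ 0.878, b = sin(fδ)/sin δ ≈ 0.878.
p = a·p₁ + b·p₂ ≈ (-0.456, 0.857, -0.239); φ = arcsin(p_z) ≈ -13.81°, λ = atan2(p_y, p_x) ≈ 118.04°.

≈ lat 14°S, lon 118°E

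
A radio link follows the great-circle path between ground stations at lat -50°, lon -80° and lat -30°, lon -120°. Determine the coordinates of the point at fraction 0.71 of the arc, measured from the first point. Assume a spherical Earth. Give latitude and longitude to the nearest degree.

From cos δ = sin φ₁ sin φ₂ + cos φ₁ cos φ₂ cos Δλ, the central angle is δ ≈ 0.628 rad (36.0°).
Interpolate at f = 0.71 with slerp weights a = sin((1−f)δ)/sin δ ≈ 0.308, b = sin(fδ)/sin δ ≈ 0.734.
p = a·p₁ + b·p₂ ≈ (-0.283, -0.746, -0.603); φ = arcsin(p_z) ≈ -37.09°, λ = atan2(p_y, p_x) ≈ -110.81°.

≈ lat -37°, lon -111°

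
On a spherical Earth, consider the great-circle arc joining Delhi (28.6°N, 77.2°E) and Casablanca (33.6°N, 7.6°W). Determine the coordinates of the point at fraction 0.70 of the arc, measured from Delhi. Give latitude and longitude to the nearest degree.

≈ (39°N, 18°E)

Convert each endpoint to a unit vector on the sphere (x = cos φ cos λ, y = cos φ sin λ, z = sin φ).
The central angle between the endpoints is δ = arccos(p₁·p₂) ≈ 1.233 rad (70.7°).
Interpolate at f = 0.70 with slerp weights a = sin((1−f)δ)/sin δ ≈ 0.383, b = sin(fδ)/sin δ ≈ 0.805.
p = a·p₁ + b·p₂ ≈ (0.740, 0.239, 0.629); φ = arcsin(p_z) ≈ 38.99°, λ = atan2(p_y, p_x) ≈ 17.94°.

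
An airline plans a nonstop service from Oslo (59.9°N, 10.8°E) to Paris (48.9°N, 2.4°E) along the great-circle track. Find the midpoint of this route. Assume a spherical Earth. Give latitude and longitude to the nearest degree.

≈ 54°N, 6°E

From cos δ = sin φ₁ sin φ₂ + cos φ₁ cos φ₂ cos Δλ, the central angle is δ ≈ 0.210 rad (12.0°).
Interpolate at f = 1/2 with slerp weights a = sin((1−f)δ)/sin δ ≈ 0.503, b = sin(fδ)/sin δ ≈ 0.503.
p = a·p₁ + b·p₂ ≈ (0.578, 0.061, 0.814); φ = arcsin(p_z) ≈ 54.47°, λ = atan2(p_y, p_x) ≈ 6.03°.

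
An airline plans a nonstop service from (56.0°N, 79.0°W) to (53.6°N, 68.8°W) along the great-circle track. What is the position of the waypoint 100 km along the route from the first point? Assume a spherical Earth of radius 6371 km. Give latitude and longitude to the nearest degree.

From cos δ = sin φ₁ sin φ₂ + cos φ₁ cos φ₂ cos Δλ, the central angle is δ ≈ 0.111 rad (6.3°). The total great-circle distance is δ·R ≈ 0.111 × 6371 ≈ 705 km, so the target fraction is f = 100/705 ≈ 0.142.
Interpolate at f ≈ 0.142 with slerp weights a = sin((1−f)δ)/sin δ ≈ 0.859, b = sin(fδ)/sin δ ≈ 0.142.
p = a·p₁ + b·p₂ ≈ (0.122, -0.550, 0.826); φ = arcsin(p_z) ≈ 55.71°, λ = atan2(p_y, p_x) ≈ -77.48°.

≈ (56°N, 77°W)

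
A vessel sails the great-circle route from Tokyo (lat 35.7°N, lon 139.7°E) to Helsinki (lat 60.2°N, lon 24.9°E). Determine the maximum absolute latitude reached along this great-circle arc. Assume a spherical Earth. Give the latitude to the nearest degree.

The great circle lies in the plane with unit normal n̂ = (p₁ × p₂)/|p₁ × p₂|.
Here n̂_z ≈ -0.389; the vertex latitude is φ_max = arccos|n̂_z| ≈ 67.1°.
Check via Clairaut: cos φ_max = |cos φ₁| · sin C = cos(35.7°)·sin(28.6°) ≈ 0.389, again giving ≈ 67.1°.

≈ 67°N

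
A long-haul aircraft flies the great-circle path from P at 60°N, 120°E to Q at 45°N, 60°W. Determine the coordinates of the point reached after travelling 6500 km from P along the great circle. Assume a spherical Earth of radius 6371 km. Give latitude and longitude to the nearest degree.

Convert each endpoint to a unit vector on the sphere (x = cos φ cos λ, y = cos φ sin λ, z = sin φ).
The central angle between the endpoints is δ = arccos(p₁·p₂) ≈ 1.309 rad (75.0°). The total great-circle distance is δ·R ≈ 1.309 × 6371 ≈ 8340 km, so the target fraction is f = 6500/8340 ≈ 0.779.
Interpolate at f ≈ 0.779 with slerp weights a = sin((1−f)δ)/sin δ ≈ 0.295, b = sin(fδ)/sin δ ≈ 0.882.
p = a·p₁ + b·p₂ ≈ (0.238, -0.413, 0.879); φ = arcsin(p_z) ≈ 61.54°, λ = atan2(p_y, p_x) ≈ -60.00°.

≈ 62°N, 60°W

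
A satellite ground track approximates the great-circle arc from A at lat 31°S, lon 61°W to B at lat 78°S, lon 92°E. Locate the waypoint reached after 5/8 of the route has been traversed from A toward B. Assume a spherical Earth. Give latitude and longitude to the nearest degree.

From cos δ = sin φ₁ sin φ₂ + cos φ₁ cos φ₂ cos Δλ, the central angle is δ ≈ 1.219 rad (69.8°).
Interpolate at f = 5/8 with slerp weights a = sin((1−f)δ)/sin δ ≈ 0.470, b = sin(fδ)/sin δ ≈ 0.735.
p = a·p₁ + b·p₂ ≈ (0.190, -0.200, -0.961); φ = arcsin(p_z) ≈ -74.00°, λ = atan2(p_y, p_x) ≈ -46.42°.

≈ lat 74°S, lon 46°W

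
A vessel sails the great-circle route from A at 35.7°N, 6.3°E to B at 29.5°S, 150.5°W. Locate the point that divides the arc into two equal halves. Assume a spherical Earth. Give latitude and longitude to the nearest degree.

From cos δ = sin φ₁ sin φ₂ + cos φ₁ cos φ₂ cos Δλ, the central angle is δ ≈ 2.785 rad (159.6°).
Interpolate at f = 1/2 with slerp weights a = sin((1−f)δ)/sin δ ≈ 2.817, b = sin(fδ)/sin δ ≈ 2.817.
p = a·p₁ + b·p₂ ≈ (0.140, -0.956, 0.257); φ = arcsin(p_z) ≈ 14.87°, λ = atan2(p_y, p_x) ≈ -81.68°.

≈ 15°N, 82°W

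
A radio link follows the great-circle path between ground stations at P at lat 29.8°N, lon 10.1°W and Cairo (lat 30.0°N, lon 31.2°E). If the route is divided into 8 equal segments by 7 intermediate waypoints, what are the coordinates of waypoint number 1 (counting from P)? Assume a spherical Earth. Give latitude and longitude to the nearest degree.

Convert each endpoint to a unit vector on the sphere (x = cos φ cos λ, y = cos φ sin λ, z = sin φ).
The central angle between the endpoints is δ = arccos(p₁·p₂) ≈ 0.621 rad (35.6°).
Interpolate at f = 1/8 with slerp weights a = sin((1−f)δ)/sin δ ≈ 0.889, b = sin(fδ)/sin δ ≈ 0.133.
p = a·p₁ + b·p₂ ≈ (0.858, -0.075, 0.508); φ = arcsin(p_z) ≈ 30.55°, λ = atan2(p_y, p_x) ≈ -5.02°.

≈ lat 31°N, lon 5°W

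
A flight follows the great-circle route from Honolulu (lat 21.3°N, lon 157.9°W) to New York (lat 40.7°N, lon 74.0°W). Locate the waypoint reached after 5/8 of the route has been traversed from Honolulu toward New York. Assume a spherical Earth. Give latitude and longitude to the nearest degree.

≈ lat 41°N, lon 110°W

Convert each endpoint to a unit vector on the sphere (x = cos φ cos λ, y = cos φ sin λ, z = sin φ).
The central angle between the endpoints is δ = arccos(p₁·p₂) ≈ 1.254 rad (71.8°).
Interpolate at f = 5/8 with slerp weights a = sin((1−f)δ)/sin δ ≈ 0.477, b = sin(fδ)/sin δ ≈ 0.743.
p = a·p₁ + b·p₂ ≈ (-0.256, -0.708, 0.658); φ = arcsin(p_z) ≈ 41.11°, λ = atan2(p_y, p_x) ≈ -109.89°.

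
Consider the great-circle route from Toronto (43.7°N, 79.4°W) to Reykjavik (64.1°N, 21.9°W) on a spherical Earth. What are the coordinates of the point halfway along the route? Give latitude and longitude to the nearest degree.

≈ (57°N, 58°W)

Convert each endpoint to a unit vector on the sphere (x = cos φ cos λ, y = cos φ sin λ, z = sin φ).
The central angle between the endpoints is δ = arccos(p₁·p₂) ≈ 0.658 rad (37.7°).
Interpolate at f = 1/2 with slerp weights a = sin((1−f)δ)/sin δ ≈ 0.528, b = sin(fδ)/sin δ ≈ 0.528.
p = a·p₁ + b·p₂ ≈ (0.284, -0.462, 0.840); φ = arcsin(p_z) ≈ 57.17°, λ = atan2(p_y, p_x) ≈ -58.36°.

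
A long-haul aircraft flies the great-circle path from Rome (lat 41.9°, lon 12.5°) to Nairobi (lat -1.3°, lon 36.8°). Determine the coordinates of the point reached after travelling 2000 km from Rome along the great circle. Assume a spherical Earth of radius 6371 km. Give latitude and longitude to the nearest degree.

Write both endpoints as unit vectors p₁, p₂ with components (cos φ cos λ, cos φ sin λ, sin φ).
The central angle between the endpoints is δ = arccos(p₁·p₂) ≈ 0.846 rad (48.5°). The total great-circle distance is δ·R ≈ 0.846 × 6371 ≈ 5389 km, so the target fraction is f = 2000/5389 ≈ 0.371.
Interpolate at f ≈ 0.371 with slerp weights a = sin((1−f)δ)/sin δ ≈ 0.678, b = sin(fδ)/sin δ ≈ 0.413.
p = a·p₁ + b·p₂ ≈ (0.823, 0.356, 0.443); φ = arcsin(p_z) ≈ 26.31°, λ = atan2(p_y, p_x) ≈ 23.41°.

≈ lat 26°, lon 23°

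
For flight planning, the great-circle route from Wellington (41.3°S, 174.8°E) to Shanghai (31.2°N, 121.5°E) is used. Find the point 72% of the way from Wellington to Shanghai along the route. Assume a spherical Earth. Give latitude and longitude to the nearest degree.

Write both endpoints as unit vectors p₁, p₂ with components (cos φ cos λ, cos φ sin λ, sin φ).
The central angle between the endpoints is δ = arccos(p₁·p₂) ≈ 1.529 rad (87.6°).
Interpolate at f = 0.72 with slerp weights a = sin((1−f)δ)/sin δ ≈ 0.415, b = sin(fδ)/sin δ ≈ 0.892.
p = a·p₁ + b·p₂ ≈ (-0.710, 0.679, 0.188); φ = arcsin(p_z) ≈ 10.84°, λ = atan2(p_y, p_x) ≈ 136.26°.

≈ (11°N, 136°E)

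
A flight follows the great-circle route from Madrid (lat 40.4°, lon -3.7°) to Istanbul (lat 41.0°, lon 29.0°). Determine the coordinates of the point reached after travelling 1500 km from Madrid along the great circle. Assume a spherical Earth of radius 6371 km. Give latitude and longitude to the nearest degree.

Convert each endpoint to a unit vector on the sphere (x = cos φ cos λ, y = cos φ sin λ, z = sin φ).
The central angle between the endpoints is δ = arccos(p₁·p₂) ≈ 0.430 rad (24.7°). The total great-circle distance is δ·R ≈ 0.430 × 6371 ≈ 2741 km, so the target fraction is f = 1500/2741 ≈ 0.547.
Interpolate at f ≈ 0.547 with slerp weights a = sin((1−f)δ)/sin δ ≈ 0.464, b = sin(fδ)/sin δ ≈ 0.559.
p = a·p₁ + b·p₂ ≈ (0.722, 0.182, 0.668); φ = arcsin(p_z) ≈ 41.89°, λ = atan2(p_y, p_x) ≈ 14.14°.

≈ lat 42°, lon 14°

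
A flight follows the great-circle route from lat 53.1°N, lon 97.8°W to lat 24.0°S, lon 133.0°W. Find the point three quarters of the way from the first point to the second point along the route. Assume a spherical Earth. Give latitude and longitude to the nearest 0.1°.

≈ lat 4.4°S, lon 125.9°W

Write both endpoints as unit vectors p₁, p₂ with components (cos φ cos λ, cos φ sin λ, sin φ).
The central angle between the endpoints is δ = arccos(p₁·p₂) ≈ 1.448 rad (82.9°).
Interpolate at f = 3/4 with slerp weights a = sin((1−f)δ)/sin δ ≈ 0.357, b = sin(fδ)/sin δ ≈ 0.891.
p = a·p₁ + b·p₂ ≈ (-0.584, -0.808, -0.077); φ = arcsin(p_z) ≈ -4.43°, λ = atan2(p_y, p_x) ≈ -125.89°.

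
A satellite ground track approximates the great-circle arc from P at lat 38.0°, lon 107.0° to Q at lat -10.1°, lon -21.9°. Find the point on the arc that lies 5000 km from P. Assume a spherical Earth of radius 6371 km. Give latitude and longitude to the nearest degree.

From cos δ = sin φ₁ sin φ₂ + cos φ₁ cos φ₂ cos Δλ, the central angle is δ ≈ 2.208 rad (126.5°). The total great-circle distance is δ·R ≈ 2.208 × 6371 ≈ 14069 km, so the target fraction is f = 5000/14069 ≈ 0.355.
Interpolate at f ≈ 0.355 with slerp weights a = sin((1−f)δ)/sin δ ≈ 1.231, b = sin(fδ)/sin δ ≈ 0.879.
p = a·p₁ + b·p₂ ≈ (0.520, 0.605, 0.604); φ = arcsin(p_z) ≈ 37.13°, λ = atan2(p_y, p_x) ≈ 49.32°.

≈ lat 37°, lon 49°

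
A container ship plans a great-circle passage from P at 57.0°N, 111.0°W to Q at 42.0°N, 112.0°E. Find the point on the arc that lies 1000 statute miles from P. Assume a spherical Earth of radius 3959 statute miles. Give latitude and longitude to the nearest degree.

≈ 68°N, 132°W

The haversine formula gives a central angle δ ≈ 1.302 rad (74.6°) between the endpoints. The total great-circle distance is δ·R ≈ 1.302 × 3959 ≈ 5156 mi, so the target fraction is f = 1000/5156 ≈ 0.194.
Interpolate at f ≈ 0.194 with slerp weights a = sin((1−f)δ)/sin δ ≈ 0.900, b = sin(fδ)/sin δ ≈ 0.259.
p = a·p₁ + b·p₂ ≈ (-0.248, -0.279, 0.928); φ = arcsin(p_z) ≈ 68.10°, λ = atan2(p_y, p_x) ≈ -131.62°.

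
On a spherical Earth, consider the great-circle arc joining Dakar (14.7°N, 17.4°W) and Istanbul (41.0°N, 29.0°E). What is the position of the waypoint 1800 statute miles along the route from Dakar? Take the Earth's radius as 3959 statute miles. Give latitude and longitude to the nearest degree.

≈ (31°N, 5°E)

The haversine formula gives a central angle δ ≈ 0.837 rad (47.9°) between the endpoints. The total great-circle distance is δ·R ≈ 0.837 × 3959 ≈ 3313 mi, so the target fraction is f = 1800/3313 ≈ 0.543.
Interpolate at f ≈ 0.543 with slerp weights a = sin((1−f)δ)/sin δ ≈ 0.502, b = sin(fδ)/sin δ ≈ 0.592.
p = a·p₁ + b·p₂ ≈ (0.854, 0.071, 0.515); φ = arcsin(p_z) ≈ 31.03°, λ = atan2(p_y, p_x) ≈ 4.76°.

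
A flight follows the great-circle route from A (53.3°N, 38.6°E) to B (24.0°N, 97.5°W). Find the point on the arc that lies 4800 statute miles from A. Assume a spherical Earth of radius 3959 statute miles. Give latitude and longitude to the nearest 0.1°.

≈ (45.5°N, 83.3°W)

Convert each endpoint to a unit vector on the sphere (x = cos φ cos λ, y = cos φ sin λ, z = sin φ).
The central angle between the endpoints is δ = arccos(p₁·p₂) ≈ 1.638 rad (93.9°). The total great-circle distance is δ·R ≈ 1.638 × 3959 ≈ 6485 mi, so the target fraction is f = 4800/6485 ≈ 0.740.
Interpolate at f ≈ 0.740 with slerp weights a = sin((1−f)δ)/sin δ ≈ 0.414, b = sin(fδ)/sin δ ≈ 0.939.
p = a·p₁ + b·p₂ ≈ (0.081, -0.696, 0.714); φ = arcsin(p_z) ≈ 45.53°, λ = atan2(p_y, p_x) ≈ -83.33°.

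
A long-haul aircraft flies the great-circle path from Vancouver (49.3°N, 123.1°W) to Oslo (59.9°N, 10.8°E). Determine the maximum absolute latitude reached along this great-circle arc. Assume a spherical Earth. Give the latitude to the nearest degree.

The great circle lies in the plane with unit normal n̂ = (p₁ × p₂)/|p₁ × p₂|.
Here n̂_z ≈ +0.261; the vertex latitude is φ_max = arccos|n̂_z| ≈ 74.9°.
Check via Clairaut: cos φ_max = |cos φ₁| · sin C = cos(49.3°)·sin(23.6°) ≈ 0.261, again giving ≈ 74.9°.

≈ 75°N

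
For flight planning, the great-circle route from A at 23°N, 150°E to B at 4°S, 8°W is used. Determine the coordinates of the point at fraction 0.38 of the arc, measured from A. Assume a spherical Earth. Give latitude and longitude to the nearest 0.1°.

≈ 43.9°N, 83.6°E

Convert each endpoint to a unit vector on the sphere (x = cos φ cos λ, y = cos φ sin λ, z = sin φ).
The central angle between the endpoints is δ = arccos(p₁·p₂) ≈ 2.644 rad (151.5°).
Interpolate at f = 0.38 with slerp weights a = sin((1−f)δ)/sin δ ≈ 2.090, b = sin(fδ)/sin δ ≈ 1.768.
p = a·p₁ + b·p₂ ≈ (0.080, 0.716, 0.693); φ = arcsin(p_z) ≈ 43.88°, λ = atan2(p_y, p_x) ≈ 83.59°.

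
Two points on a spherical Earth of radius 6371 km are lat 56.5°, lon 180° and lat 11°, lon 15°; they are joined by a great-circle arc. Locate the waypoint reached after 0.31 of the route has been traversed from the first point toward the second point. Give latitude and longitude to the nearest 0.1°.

≈ lat 81.1°, lon 90.0°

Write both endpoints as unit vectors p₁, p₂ with components (cos φ cos λ, cos φ sin λ, sin φ).
The central angle between the endpoints is δ = arccos(p₁·p₂) ≈ 1.944 rad (111.4°).
Interpolate at f = 0.31 with slerp weights a = sin((1−f)δ)/sin δ ≈ 1.046, b = sin(fδ)/sin δ ≈ 0.609.
p = a·p₁ + b·p₂ ≈ (-0.000, 0.155, 0.988); φ = arcsin(p_z) ≈ 81.11°, λ = atan2(p_y, p_x) ≈ 90.04°.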